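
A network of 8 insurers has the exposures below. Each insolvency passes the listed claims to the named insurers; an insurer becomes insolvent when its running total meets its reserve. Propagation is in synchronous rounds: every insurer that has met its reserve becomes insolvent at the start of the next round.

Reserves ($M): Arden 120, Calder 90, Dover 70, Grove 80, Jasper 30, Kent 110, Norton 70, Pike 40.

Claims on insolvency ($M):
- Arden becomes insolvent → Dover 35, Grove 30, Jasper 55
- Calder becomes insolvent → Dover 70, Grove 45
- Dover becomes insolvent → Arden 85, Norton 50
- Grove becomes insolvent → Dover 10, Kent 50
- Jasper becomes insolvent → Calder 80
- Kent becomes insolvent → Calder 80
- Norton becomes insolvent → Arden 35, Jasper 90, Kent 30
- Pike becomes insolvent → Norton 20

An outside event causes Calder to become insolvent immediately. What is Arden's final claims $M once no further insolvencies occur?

Round 1 — Calder becomes insolvent (initial).
  Dover: +70 → 70 ≥ 70
  Grove: +45 → 45 < 80
Round 2 — Dover becomes insolvent.
  Arden: +85 → 85 < 120
  Norton: +50 → 50 < 70
No further insolvencies.

85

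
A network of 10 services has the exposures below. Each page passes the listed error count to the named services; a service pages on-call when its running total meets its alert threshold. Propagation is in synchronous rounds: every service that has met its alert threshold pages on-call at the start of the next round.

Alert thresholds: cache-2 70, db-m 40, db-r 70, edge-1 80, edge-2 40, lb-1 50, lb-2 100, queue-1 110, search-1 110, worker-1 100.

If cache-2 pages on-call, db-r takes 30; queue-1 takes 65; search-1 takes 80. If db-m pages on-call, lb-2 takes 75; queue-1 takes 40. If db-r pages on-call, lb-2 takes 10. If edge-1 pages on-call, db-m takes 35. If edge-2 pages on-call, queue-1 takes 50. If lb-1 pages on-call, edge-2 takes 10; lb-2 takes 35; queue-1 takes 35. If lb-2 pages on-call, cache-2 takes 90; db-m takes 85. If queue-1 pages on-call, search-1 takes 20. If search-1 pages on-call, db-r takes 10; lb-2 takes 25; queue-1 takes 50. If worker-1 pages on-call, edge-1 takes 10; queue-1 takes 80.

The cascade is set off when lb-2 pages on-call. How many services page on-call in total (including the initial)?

3

Round 1 — lb-2 pages on-call (initial).
  cache-2: +90 → 90 ≥ 70
  db-m: +85 → 85 ≥ 40
Round 2 — cache-2, db-m page on-call.
  db-r: +30 → 30 < 70
  queue-1: +65+40 → 105 < 110
  search-1: +80 → 80 < 110
No further pages.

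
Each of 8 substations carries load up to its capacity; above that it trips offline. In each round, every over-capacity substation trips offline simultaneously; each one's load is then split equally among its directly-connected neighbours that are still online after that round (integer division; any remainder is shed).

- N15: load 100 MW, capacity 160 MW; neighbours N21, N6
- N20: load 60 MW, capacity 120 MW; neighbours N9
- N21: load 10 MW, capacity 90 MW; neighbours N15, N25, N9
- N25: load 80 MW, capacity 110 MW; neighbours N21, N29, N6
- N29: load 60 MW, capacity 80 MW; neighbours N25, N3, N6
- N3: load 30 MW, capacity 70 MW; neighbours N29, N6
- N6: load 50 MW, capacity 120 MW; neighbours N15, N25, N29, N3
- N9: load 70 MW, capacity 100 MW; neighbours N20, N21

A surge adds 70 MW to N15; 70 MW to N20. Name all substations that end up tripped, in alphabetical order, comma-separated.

N15, N20, N21, N25, N29, N3, N6, N9

Round 1 — N15 at 170 > 160; N20 at 130 > 120. N15, N20 trip offline.
  N15 sheds 170 MW to N21, N6: 85 each.
    N21: 10+85 = 95 > 90
    N6: 50+85 = 135 > 120
  N20 sheds 130 MW to N9: 130 each.
    N9: 70+130 = 200 > 100
Round 2 — N21, N6, N9 trip offline.
  N21 sheds 95 MW to N25: 95 each.
    N25: 80+95 = 175 > 110
  N6 sheds 135 MW to N25, N29, N3: 45 each.
    N25: 175+45 = 220 > 110
    N29: 60+45 = 105 > 80
    N3: 30+45 = 75 > 70
  N9 sheds 200 MW: no online neighbours, lost.
Round 3 — N25, N29, N3 trip offline.
  N25 sheds 220 MW: no online neighbours, lost.
  N29 sheds 105 MW: no online neighbours, lost.
  N3 sheds 75 MW: no online neighbours, lost.
No further trips.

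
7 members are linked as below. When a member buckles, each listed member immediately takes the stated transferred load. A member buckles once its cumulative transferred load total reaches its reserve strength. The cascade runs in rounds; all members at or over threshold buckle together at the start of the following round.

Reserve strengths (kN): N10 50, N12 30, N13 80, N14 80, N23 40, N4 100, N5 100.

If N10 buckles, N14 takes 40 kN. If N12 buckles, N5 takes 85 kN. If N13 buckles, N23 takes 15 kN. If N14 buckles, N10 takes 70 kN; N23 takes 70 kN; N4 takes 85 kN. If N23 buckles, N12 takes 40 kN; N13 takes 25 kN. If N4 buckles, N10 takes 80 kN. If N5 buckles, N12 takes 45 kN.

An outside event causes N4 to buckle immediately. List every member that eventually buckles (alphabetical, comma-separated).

N10, N4

Round 1 — N4 buckles (initial).
  N10: +80 → 80 ≥ 50
Round 2 — N10 buckles.
  N14: +40 → 40 < 80
No further bucklings.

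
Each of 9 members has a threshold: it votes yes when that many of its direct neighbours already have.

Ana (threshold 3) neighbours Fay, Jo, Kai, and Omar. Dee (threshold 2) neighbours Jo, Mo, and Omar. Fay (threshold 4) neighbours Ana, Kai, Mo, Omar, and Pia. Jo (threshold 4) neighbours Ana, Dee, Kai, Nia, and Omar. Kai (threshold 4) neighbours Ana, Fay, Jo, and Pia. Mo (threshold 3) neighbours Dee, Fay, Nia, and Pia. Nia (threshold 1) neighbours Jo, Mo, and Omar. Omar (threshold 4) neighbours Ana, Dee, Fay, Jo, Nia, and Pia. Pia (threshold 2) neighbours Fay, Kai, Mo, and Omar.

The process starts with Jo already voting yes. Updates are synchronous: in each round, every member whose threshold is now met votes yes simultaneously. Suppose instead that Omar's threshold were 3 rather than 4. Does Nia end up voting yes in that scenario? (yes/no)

yes

With Omar's threshold at 3:
Round 1 — Jo votes yes (initial).
Round 2 — checking thresholds:
  Ana: 1 of 4 neighbours < 3, below threshold.
  Dee: 1 of 3 neighbours < 2, below threshold.
  Kai: 1 of 4 neighbours < 4, below threshold.
  Nia: 1 of 3 neighbours ≥ 1, votes yes.
  Omar: 1 of 6 neighbours < 3, below threshold.
Round 3 — no new yes votes; cascade stops.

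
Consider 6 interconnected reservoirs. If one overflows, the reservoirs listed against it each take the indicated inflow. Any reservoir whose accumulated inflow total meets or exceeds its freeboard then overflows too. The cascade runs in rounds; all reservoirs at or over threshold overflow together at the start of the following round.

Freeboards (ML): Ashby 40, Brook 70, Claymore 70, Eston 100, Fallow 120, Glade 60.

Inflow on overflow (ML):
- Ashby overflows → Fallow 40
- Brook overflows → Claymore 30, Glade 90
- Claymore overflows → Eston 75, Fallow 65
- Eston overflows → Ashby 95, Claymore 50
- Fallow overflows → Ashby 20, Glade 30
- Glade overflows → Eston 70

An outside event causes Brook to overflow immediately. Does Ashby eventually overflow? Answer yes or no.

Round 1 — Brook overflows (initial).
  Claymore: +30 → 30 < 70
  Glade: +90 → 90 ≥ 60
Round 2 — Glade overflows.
  Eston: +70 → 70 < 100
No further overflows.

no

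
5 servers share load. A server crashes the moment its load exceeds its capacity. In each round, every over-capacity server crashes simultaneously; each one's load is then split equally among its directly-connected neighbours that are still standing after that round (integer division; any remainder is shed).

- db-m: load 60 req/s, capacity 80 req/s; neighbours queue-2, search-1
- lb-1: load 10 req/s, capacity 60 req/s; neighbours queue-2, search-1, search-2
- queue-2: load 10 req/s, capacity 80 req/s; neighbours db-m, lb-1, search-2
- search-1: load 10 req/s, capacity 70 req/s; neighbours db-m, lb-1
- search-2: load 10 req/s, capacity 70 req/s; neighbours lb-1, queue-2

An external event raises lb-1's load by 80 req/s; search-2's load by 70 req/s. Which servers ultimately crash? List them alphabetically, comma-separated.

db-m, lb-1, queue-2, search-1, search-2

Round 1 — lb-1 at 90 > 60; search-2 at 80 > 70. lb-1, search-2 crash.
  lb-1 sheds 90 req/s to queue-2, search-1: 45 each.
    queue-2: 10+45 = 55 ≤ 80
    search-1: 10+45 = 55 ≤ 70
  search-2 sheds 80 req/s to queue-2: 80 each.
    queue-2: 55+80 = 135 > 80
Round 2 — queue-2 crashes.
  queue-2 sheds 135 req/s to db-m: 135 each.
    db-m: 60+135 = 195 > 80
Round 3 — db-m crashes.
  db-m sheds 195 req/s to search-1: 195 each.
    search-1: 55+195 = 250 > 70
Round 4 — search-1 crashes.
  search-1 sheds 250 req/s: no online neighbours, lost.
No further crashes.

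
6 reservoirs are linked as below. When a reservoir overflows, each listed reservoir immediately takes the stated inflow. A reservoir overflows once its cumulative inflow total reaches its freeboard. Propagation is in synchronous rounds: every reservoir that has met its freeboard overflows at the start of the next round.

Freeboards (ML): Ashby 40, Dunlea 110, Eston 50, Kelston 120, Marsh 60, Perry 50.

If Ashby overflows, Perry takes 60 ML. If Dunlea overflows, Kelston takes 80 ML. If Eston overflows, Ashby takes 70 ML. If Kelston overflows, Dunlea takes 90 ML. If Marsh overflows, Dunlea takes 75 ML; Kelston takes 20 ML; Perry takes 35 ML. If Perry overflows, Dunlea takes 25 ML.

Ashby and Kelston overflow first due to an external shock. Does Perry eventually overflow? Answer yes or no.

yes

Round 1 — Ashby, Kelston overflow (initial).
  Dunlea: +90 → 90 < 110
  Perry: +60 → 60 ≥ 50
Round 2 — Perry overflows.
  Dunlea: +25 → 115 ≥ 110
Round 3 — Dunlea overflows.
No further overflows.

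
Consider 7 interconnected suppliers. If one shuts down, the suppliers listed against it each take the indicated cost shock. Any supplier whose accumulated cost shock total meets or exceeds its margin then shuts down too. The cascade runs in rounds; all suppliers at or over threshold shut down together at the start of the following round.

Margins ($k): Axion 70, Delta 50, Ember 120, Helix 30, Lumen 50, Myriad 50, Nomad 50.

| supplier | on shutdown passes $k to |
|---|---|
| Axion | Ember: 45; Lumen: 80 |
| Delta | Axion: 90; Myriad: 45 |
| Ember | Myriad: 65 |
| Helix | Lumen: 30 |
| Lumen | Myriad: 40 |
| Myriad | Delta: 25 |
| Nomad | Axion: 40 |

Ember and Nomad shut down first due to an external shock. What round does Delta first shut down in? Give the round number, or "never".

Round 1 — Ember, Nomad shut down (initial).
  Axion: +40 → 40 < 70
  Myriad: +65 → 65 ≥ 50
Round 2 — Myriad shuts down.
  Delta: +25 → 25 < 50
No further shutdowns.

never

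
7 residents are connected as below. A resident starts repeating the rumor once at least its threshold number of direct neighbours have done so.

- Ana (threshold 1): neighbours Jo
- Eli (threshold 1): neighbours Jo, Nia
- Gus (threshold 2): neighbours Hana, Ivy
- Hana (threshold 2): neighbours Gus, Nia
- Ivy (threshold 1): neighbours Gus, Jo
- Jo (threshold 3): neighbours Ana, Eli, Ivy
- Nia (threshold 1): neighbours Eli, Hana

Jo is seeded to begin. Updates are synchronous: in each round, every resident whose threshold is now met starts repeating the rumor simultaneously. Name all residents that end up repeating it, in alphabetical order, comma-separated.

Round 1 — Jo starts repeating the rumor (initial).
Round 2 — checking thresholds:
  Ana: 1 of 1 neighbours ≥ 1, starts repeating the rumor.
  Eli: 1 of 2 neighbours ≥ 1, starts repeating the rumor.
  Ivy: 1 of 2 neighbours ≥ 1, starts repeating the rumor.
Round 3 — checking thresholds:
  Gus: 1 of 2 neighbours < 2, below threshold.
  Nia: 1 of 2 neighbours ≥ 1, starts repeating the rumor.
Round 4 — no new spreads; cascade stops.

Ana, Eli, Ivy, Jo, Nia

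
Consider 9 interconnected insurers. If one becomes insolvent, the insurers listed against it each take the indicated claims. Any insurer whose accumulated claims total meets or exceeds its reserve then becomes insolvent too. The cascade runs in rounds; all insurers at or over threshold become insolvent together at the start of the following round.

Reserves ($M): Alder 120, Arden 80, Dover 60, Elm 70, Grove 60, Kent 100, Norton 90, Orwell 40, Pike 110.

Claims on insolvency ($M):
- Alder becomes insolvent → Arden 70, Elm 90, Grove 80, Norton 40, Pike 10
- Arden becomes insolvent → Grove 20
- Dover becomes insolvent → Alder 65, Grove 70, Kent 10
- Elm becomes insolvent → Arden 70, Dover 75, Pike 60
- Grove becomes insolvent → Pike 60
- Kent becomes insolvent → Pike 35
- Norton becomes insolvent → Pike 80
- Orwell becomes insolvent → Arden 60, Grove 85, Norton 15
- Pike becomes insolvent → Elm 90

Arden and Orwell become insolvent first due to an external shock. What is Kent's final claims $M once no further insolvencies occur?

Round 1 — Arden, Orwell become insolvent (initial).
  Grove: +20+85 → 105 ≥ 60
  Norton: +15 → 15 < 90
Round 2 — Grove becomes insolvent.
  Pike: +60 → 60 < 110
No further insolvencies.

0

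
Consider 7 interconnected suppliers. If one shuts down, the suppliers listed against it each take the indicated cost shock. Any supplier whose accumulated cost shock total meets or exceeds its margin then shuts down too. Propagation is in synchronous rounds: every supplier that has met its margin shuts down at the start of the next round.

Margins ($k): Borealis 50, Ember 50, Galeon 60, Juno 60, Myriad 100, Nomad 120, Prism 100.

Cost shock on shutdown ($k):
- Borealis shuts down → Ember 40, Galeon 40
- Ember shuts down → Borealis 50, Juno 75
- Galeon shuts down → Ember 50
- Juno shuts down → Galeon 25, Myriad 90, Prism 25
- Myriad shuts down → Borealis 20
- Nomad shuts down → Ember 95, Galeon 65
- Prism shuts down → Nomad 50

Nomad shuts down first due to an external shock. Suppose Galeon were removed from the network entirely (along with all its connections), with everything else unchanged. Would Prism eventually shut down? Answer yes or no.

no

With Galeon removed:
Round 1 — Nomad shuts down (initial).
  Ember: +95 → 95 ≥ 50
Round 2 — Ember shuts down.
  Borealis: +50 → 50 ≥ 50
  Juno: +75 → 75 ≥ 60
Round 3 — Borealis, Juno shut down.
  Myriad: +90 → 90 < 100
  Prism: +25 → 25 < 100
No further shutdowns.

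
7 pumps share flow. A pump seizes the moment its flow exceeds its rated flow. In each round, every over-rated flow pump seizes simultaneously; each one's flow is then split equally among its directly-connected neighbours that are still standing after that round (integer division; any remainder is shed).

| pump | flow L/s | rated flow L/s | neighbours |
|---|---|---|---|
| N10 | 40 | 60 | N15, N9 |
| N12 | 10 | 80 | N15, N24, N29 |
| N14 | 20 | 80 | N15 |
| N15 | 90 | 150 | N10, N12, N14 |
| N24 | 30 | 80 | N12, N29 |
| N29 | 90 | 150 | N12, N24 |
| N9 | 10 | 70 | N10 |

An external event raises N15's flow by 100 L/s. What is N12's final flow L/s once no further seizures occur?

73

Round 1 — N15 at 190 > 150. N15 seizes.
  N15 sheds 190 L/s to N10, N12, N14: 63 each (1 lost).
    N10: 40+63 = 103 > 60
    N12: 10+63 = 73 ≤ 80
    N14: 20+63 = 83 > 80
Round 2 — N10, N14 seize.
  N10 sheds 103 L/s to N9: 103 each.
    N9: 10+103 = 113 > 70
  N14 sheds 83 L/s: no online neighbours, lost.
Round 3 — N9 seizes.
  N9 sheds 113 L/s: no online neighbours, lost.
No further seizures.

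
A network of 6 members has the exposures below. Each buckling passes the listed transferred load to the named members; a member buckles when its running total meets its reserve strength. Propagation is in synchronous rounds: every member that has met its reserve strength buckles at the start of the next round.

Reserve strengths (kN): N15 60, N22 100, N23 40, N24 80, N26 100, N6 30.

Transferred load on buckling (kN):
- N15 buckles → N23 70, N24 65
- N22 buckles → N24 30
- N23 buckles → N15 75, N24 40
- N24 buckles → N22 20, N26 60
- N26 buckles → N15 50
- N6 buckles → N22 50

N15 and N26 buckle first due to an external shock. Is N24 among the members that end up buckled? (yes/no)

yes

Round 1 — N15, N26 buckle (initial).
  N23: +70 → 70 ≥ 40
  N24: +65 → 65 < 80
Round 2 — N23 buckles.
  N24: +40 → 105 ≥ 80
Round 3 — N24 buckles.
  N22: +20 → 20 < 100
No further bucklings.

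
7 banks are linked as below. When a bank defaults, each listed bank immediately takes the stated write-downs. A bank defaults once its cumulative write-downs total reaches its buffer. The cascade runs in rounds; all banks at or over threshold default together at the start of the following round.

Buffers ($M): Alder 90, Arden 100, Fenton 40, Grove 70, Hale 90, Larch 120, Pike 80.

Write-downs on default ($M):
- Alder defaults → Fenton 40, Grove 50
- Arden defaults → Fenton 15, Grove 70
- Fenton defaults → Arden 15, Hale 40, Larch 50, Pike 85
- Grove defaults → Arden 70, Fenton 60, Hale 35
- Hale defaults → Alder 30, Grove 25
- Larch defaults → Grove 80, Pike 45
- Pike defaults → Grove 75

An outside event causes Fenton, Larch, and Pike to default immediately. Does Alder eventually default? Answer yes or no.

no

Round 1 — Fenton, Larch, Pike default (initial).
  Arden: +15 → 15 < 100
  Grove: +80+75 → 155 ≥ 70
  Hale: +40 → 40 < 90
Round 2 — Grove defaults.
  Arden: +70 → 85 < 100
  Hale: +35 → 75 < 90
No further defaults.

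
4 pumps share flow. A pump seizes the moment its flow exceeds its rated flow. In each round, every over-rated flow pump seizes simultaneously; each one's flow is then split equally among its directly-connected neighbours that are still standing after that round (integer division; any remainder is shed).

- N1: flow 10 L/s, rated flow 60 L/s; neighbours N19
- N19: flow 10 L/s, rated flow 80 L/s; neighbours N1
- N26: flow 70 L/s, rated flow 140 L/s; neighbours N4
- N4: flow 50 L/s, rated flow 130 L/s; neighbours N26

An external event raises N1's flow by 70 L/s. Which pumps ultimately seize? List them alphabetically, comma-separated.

N1, N19

Round 1 — N1 at 80 > 60. N1 seizes.
  N1 sheds 80 L/s to N19: 80 each.
    N19: 10+80 = 90 > 80
Round 2 — N19 seizes.
  N19 sheds 90 L/s: no online neighbours, lost.
No further seizures.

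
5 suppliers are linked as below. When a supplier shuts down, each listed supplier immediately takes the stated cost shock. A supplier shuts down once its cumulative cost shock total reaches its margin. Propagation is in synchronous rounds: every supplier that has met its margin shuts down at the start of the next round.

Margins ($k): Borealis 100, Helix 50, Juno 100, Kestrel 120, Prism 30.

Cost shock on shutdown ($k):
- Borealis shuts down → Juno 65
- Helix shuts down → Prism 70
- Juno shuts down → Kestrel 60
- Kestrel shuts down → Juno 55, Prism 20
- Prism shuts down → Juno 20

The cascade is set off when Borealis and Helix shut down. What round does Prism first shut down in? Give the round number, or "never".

Round 1 — Borealis, Helix shut down (initial).
  Juno: +65 → 65 < 100
  Prism: +70 → 70 ≥ 30
Round 2 — Prism shuts down.
  Juno: +20 → 85 < 100
No further shutdowns.

2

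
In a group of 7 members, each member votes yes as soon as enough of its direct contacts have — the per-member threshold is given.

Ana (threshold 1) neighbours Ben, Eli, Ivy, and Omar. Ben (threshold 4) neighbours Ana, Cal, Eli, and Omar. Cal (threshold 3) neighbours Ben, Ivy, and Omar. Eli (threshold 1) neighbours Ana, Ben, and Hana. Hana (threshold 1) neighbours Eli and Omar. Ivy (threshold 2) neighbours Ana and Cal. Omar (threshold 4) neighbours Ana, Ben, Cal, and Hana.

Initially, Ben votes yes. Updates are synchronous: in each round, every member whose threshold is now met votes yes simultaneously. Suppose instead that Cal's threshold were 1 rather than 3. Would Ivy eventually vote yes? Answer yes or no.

yes

With Cal's threshold at 1:
Round 1 — Ben votes yes (initial).
Round 2 — checking thresholds:
  Ana: 1 of 4 neighbours ≥ 1, votes yes.
  Cal: 1 of 3 neighbours ≥ 1, votes yes.
  Eli: 1 of 3 neighbours ≥ 1, votes yes.
  Omar: 1 of 4 neighbours < 4, below threshold.
Round 3 — checking thresholds:
  Hana: 1 of 2 neighbours ≥ 1, votes yes.
  Ivy: 2 of 2 neighbours ≥ 2, votes yes.
  Omar: 3 of 4 neighbours < 4, below threshold.
Round 4 — checking thresholds:
  Omar: 4 of 4 neighbours ≥ 4, votes yes.
Round 5 — no new yes votes; cascade stops.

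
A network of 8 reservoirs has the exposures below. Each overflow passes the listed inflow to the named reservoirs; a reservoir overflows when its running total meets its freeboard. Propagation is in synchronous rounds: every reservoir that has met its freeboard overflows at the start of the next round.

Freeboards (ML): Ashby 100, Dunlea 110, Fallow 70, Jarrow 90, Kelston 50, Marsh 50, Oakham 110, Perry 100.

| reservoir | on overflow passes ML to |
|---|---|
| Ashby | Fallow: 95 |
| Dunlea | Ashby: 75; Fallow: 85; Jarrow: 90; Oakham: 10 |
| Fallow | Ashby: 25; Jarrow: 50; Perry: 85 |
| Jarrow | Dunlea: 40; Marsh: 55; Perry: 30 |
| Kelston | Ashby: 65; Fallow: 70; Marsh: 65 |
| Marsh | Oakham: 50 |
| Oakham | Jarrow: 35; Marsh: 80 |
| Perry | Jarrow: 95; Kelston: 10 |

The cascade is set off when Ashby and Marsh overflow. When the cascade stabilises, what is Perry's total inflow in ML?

Round 1 — Ashby, Marsh overflow (initial).
  Fallow: +95 → 95 ≥ 70
  Oakham: +50 → 50 < 110
Round 2 — Fallow overflows.
  Jarrow: +50 → 50 < 90
  Perry: +85 → 85 < 100
No further overflows.

85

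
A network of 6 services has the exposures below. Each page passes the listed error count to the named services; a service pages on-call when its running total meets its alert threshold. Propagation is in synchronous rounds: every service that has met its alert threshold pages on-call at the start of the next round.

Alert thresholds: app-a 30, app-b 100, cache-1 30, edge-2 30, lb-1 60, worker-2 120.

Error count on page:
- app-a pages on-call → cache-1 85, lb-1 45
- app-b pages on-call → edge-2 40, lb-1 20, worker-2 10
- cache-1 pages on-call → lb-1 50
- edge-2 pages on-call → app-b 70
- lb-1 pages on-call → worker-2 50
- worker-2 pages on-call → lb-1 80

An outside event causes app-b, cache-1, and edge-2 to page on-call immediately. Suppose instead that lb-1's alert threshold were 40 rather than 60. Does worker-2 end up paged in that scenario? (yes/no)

With lb-1's alert threshold at 40:
Round 1 — app-b, cache-1, edge-2 page on-call (initial).
  lb-1: +20+50 → 70 ≥ 40
  worker-2: +10 → 10 < 120
Round 2 — lb-1 pages on-call.
  worker-2: +50 → 60 < 120
No further pages.

no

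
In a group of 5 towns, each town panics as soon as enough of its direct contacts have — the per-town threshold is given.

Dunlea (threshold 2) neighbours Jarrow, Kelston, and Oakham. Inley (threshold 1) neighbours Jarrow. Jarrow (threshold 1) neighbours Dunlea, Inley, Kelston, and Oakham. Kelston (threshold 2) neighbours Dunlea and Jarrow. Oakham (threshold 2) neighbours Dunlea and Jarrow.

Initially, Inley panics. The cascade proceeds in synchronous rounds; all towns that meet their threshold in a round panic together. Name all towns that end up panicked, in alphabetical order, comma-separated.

Inley, Jarrow

Round 1 — Inley panics (initial).
Round 2 — checking thresholds:
  Jarrow: 1 of 4 neighbours ≥ 1, panics.
Round 3 — no new panics; cascade stops.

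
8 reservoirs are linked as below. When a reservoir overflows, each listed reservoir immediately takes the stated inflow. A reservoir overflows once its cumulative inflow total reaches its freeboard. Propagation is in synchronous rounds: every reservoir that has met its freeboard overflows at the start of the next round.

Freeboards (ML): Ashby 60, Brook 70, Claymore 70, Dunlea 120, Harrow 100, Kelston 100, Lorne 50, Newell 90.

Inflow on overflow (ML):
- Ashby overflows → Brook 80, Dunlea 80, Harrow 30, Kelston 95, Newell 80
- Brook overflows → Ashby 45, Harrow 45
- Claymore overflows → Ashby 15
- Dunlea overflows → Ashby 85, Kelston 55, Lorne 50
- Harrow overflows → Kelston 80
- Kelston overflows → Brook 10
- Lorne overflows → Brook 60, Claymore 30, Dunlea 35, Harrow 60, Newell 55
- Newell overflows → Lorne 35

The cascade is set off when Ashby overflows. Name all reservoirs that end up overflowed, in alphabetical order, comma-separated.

Ashby, Brook

Round 1 — Ashby overflows (initial).
  Brook: +80 → 80 ≥ 70
  Dunlea: +80 → 80 < 120
  Harrow: +30 → 30 < 100
  Kelston: +95 → 95 < 100
  Newell: +80 → 80 < 90
Round 2 — Brook overflows.
  Harrow: +45 → 75 < 100
No further overflows.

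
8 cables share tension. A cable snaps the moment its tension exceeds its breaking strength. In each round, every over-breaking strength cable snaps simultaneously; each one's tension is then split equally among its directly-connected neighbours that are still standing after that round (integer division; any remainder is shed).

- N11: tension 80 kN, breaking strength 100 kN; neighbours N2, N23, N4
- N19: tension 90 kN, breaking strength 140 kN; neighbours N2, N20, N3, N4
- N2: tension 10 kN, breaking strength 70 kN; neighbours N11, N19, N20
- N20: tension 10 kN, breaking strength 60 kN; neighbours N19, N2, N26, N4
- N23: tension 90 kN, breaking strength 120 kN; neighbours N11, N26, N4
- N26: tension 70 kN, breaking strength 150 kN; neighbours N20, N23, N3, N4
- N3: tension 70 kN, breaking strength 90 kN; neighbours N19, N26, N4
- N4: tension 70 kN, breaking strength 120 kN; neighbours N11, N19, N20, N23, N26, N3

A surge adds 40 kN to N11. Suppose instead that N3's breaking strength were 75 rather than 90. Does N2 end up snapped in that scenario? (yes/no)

With N3's breaking strength at 75:
Round 1 — N11 at 120 > 100. N11 snaps.
  N11 sheds 120 kN to N2, N23, N4: 40 each.
    N2: 10+40 = 50 ≤ 70
    N23: 90+40 = 130 > 120
    N4: 70+40 = 110 ≤ 120
Round 2 — N23 snaps.
  N23 sheds 130 kN to N26, N4: 65 each.
    N26: 70+65 = 135 ≤ 150
    N4: 110+65 = 175 > 120
Round 3 — N4 snaps.
  N4 sheds 175 kN to N19, N20, N26, N3: 43 each (3 lost).
    N19: 90+43 = 133 ≤ 140
    N20: 10+43 = 53 ≤ 60
    N26: 135+43 = 178 > 150
    N3: 70+43 = 113 > 75
Round 4 — N26, N3 snap.
  N26 sheds 178 kN to N20: 178 each.
    N20: 53+178 = 231 > 60
  N3 sheds 113 kN to N19: 113 each.
    N19: 133+113 = 246 > 140
Round 5 — N19, N20 snap.
  N19 sheds 246 kN to N2: 246 each.
    N2: 50+246 = 296 > 70
  N20 sheds 231 kN to N2: 231 each.
    N2: 296+231 = 527 > 70
Round 6 — N2 snaps.
  N2 sheds 527 kN: no online neighbours, lost.
No further breaks.

yes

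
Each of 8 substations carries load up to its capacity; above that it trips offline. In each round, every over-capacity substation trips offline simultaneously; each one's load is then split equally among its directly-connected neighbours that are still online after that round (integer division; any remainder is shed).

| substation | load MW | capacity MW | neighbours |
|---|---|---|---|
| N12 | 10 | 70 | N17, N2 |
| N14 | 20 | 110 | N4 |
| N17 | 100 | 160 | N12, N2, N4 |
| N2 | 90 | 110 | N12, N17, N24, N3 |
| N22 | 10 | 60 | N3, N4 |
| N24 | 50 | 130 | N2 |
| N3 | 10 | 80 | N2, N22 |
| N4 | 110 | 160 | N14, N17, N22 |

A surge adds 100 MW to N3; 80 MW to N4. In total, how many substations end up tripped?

6

Round 1 — N3 at 110 > 80; N4 at 190 > 160. N3, N4 trip offline.
  N3 sheds 110 MW to N2, N22: 55 each.
    N2: 90+55 = 145 > 110
    N22: 10+55 = 65 > 60
  N4 sheds 190 MW to N14, N17, N22: 63 each (1 lost).
    N14: 20+63 = 83 ≤ 110
    N17: 100+63 = 163 > 160
    N22: 65+63 = 128 > 60
Round 2 — N17, N2, N22 trip offline.
  N17 sheds 163 MW to N12: 163 each.
    N12: 10+163 = 173 > 70
  N2 sheds 145 MW to N12, N24: 72 each (1 lost).
    N12: 173+72 = 245 > 70
    N24: 50+72 = 122 ≤ 130
  N22 sheds 128 MW: no online neighbours, lost.
Round 3 — N12 trips offline.
  N12 sheds 245 MW: no online neighbours, lost.
No further trips.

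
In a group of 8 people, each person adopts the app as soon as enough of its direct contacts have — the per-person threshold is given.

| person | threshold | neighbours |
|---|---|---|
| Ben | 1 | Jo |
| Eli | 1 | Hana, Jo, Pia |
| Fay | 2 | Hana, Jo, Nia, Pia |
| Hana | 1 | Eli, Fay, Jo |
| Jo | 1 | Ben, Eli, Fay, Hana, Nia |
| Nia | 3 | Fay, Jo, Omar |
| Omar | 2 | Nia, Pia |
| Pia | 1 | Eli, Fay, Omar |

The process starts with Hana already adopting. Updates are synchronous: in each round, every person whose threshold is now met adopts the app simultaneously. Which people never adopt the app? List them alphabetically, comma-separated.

Nia, Omar

Round 1 — Hana adopts the app (initial).
Round 2 — checking thresholds:
  Eli: 1 of 3 neighbours ≥ 1, adopts the app.
  Fay: 1 of 4 neighbours < 2, not yet.
  Jo: 1 of 5 neighbours ≥ 1, adopts the app.
Round 3 — checking thresholds:
  Ben: 1 of 1 neighbours ≥ 1, adopts the app.
  Fay: 2 of 4 neighbours ≥ 2, adopts the app.
  Nia: 1 of 3 neighbours < 3, not yet.
  Pia: 1 of 3 neighbours ≥ 1, adopts the app.
Round 4 — no new adoptions; cascade stops.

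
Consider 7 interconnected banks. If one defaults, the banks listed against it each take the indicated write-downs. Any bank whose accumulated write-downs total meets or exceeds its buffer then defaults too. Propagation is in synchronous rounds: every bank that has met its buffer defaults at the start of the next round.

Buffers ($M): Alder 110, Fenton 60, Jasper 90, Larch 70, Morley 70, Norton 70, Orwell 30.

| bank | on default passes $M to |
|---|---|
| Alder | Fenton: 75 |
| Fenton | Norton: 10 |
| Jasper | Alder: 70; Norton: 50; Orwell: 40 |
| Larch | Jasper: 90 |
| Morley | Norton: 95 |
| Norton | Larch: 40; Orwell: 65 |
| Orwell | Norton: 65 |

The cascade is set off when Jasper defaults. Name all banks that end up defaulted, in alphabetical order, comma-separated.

Jasper, Norton, Orwell

Round 1 — Jasper defaults (initial).
  Alder: +70 → 70 < 110
  Norton: +50 → 50 < 70
  Orwell: +40 → 40 ≥ 30
Round 2 — Orwell defaults.
  Norton: +65 → 115 ≥ 70
Round 3 — Norton defaults.
  Larch: +40 → 40 < 70
No further defaults.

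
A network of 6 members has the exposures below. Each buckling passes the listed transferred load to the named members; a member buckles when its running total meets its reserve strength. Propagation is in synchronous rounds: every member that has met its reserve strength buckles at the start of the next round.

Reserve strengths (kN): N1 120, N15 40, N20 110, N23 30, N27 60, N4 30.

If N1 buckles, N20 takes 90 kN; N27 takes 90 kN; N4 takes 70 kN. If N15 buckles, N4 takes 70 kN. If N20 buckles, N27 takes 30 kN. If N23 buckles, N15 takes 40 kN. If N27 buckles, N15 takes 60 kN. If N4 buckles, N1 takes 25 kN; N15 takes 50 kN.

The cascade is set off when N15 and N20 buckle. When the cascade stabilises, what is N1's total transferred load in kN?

Round 1 — N15, N20 buckle (initial).
  N27: +30 → 30 < 60
  N4: +70 → 70 ≥ 30
Round 2 — N4 buckles.
  N1: +25 → 25 < 120
No further bucklings.

25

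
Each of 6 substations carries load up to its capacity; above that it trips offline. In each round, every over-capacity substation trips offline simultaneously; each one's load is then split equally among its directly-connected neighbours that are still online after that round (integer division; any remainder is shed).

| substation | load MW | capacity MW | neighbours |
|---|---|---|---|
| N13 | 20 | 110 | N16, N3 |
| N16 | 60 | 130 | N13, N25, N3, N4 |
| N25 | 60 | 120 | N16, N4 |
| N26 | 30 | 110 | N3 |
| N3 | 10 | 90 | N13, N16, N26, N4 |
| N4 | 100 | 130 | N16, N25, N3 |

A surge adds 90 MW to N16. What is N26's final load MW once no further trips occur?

87

Round 1 — N16 at 150 > 130. N16 trips offline.
  N16 sheds 150 MW to N13, N25, N3, N4: 37 each (2 lost).
    N13: 20+37 = 57 ≤ 110
    N25: 60+37 = 97 ≤ 120
    N3: 10+37 = 47 ≤ 90
    N4: 100+37 = 137 > 130
Round 2 — N4 trips offline.
  N4 sheds 137 MW to N25, N3: 68 each (1 lost).
    N25: 97+68 = 165 > 120
    N3: 47+68 = 115 > 90
Round 3 — N25, N3 trip offline.
  N25 sheds 165 MW: no online neighbours, lost.
  N3 sheds 115 MW to N13, N26: 57 each (1 lost).
    N13: 57+57 = 114 > 110
    N26: 30+57 = 87 ≤ 110
Round 4 — N13 trips offline.
  N13 sheds 114 MW: no online neighbours, lost.
No further trips.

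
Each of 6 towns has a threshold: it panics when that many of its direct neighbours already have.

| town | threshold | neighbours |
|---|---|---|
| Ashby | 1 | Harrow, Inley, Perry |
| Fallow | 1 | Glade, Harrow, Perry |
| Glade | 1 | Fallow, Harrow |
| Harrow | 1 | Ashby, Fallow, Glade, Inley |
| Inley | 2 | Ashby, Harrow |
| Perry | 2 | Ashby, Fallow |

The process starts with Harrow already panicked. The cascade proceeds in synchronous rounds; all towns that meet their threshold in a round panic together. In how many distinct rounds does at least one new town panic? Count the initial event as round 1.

3

Round 1 — Harrow panics (initial).
Round 2 — checking thresholds:
  Ashby: 1 of 3 neighbours ≥ 1, panics.
  Fallow: 1 of 3 neighbours ≥ 1, panics.
  Glade: 1 of 2 neighbours ≥ 1, panics.
  Inley: 1 of 2 neighbours < 2, not yet.
Round 3 — checking thresholds:
  Inley: 2 of 2 neighbours ≥ 2, panics.
  Perry: 2 of 2 neighbours ≥ 2, panics.
Round 4 — no new panics; cascade stops.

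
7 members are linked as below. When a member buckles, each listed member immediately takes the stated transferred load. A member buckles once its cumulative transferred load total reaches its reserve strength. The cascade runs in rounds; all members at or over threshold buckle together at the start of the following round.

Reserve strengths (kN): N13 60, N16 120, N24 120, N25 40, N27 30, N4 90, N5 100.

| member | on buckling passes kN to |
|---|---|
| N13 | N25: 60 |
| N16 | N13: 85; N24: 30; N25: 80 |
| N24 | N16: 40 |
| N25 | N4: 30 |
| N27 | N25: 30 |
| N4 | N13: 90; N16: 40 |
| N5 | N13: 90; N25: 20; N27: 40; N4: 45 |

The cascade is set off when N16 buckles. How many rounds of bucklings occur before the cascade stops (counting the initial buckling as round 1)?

2

Round 1 — N16 buckles (initial).
  N13: +85 → 85 ≥ 60
  N24: +30 → 30 < 120
  N25: +80 → 80 ≥ 40
Round 2 — N13, N25 buckle.
  N4: +30 → 30 < 90
No further bucklings.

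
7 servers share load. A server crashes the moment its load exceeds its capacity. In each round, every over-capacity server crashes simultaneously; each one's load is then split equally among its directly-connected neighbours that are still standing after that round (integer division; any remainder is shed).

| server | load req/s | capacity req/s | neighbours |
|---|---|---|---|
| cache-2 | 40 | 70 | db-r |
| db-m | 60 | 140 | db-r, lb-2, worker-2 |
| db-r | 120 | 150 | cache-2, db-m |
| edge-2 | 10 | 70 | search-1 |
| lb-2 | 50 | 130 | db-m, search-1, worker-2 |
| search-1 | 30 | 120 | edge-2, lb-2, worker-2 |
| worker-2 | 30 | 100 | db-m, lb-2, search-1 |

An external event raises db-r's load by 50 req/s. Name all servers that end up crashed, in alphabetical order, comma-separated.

Round 1 — db-r at 170 > 150. db-r crashes.
  db-r sheds 170 req/s to cache-2, db-m: 85 each.
    cache-2: 40+85 = 125 > 70
    db-m: 60+85 = 145 > 140
Round 2 — cache-2, db-m crash.
  cache-2 sheds 125 req/s: no online neighbours, lost.
  db-m sheds 145 req/s to lb-2, worker-2: 72 each (1 lost).
    lb-2: 50+72 = 122 ≤ 130
    worker-2: 30+72 = 102 > 100
Round 3 — worker-2 crashes.
  worker-2 sheds 102 req/s to lb-2, search-1: 51 each.
    lb-2: 122+51 = 173 > 130
    search-1: 30+51 = 81 ≤ 120
Round 4 — lb-2 crashes.
  lb-2 sheds 173 req/s to search-1: 173 each.
    search-1: 81+173 = 254 > 120
Round 5 — search-1 crashes.
  search-1 sheds 254 req/s to edge-2: 254 each.
    edge-2: 10+254 = 264 > 70
Round 6 — edge-2 crashes.
  edge-2 sheds 264 req/s: no online neighbours, lost.
No further crashes.

cache-2, db-m, db-r, edge-2, lb-2, search-1, worker-2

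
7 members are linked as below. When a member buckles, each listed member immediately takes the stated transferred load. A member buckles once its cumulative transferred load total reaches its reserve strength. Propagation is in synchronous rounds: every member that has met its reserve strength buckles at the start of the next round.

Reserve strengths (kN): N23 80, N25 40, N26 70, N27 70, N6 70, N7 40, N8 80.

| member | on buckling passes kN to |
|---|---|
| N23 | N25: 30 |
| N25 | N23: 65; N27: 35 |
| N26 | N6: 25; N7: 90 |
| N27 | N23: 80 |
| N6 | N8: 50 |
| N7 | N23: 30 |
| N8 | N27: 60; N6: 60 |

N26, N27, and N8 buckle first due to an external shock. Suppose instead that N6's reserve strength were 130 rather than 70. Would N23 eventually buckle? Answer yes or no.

yes

With N6's reserve strength at 130:
Round 1 — N26, N27, N8 buckle (initial).
  N23: +80 → 80 ≥ 80
  N6: +25+60 → 85 < 130
  N7: +90 → 90 ≥ 40
Round 2 — N23, N7 buckle.
  N25: +30 → 30 < 40
No further bucklings.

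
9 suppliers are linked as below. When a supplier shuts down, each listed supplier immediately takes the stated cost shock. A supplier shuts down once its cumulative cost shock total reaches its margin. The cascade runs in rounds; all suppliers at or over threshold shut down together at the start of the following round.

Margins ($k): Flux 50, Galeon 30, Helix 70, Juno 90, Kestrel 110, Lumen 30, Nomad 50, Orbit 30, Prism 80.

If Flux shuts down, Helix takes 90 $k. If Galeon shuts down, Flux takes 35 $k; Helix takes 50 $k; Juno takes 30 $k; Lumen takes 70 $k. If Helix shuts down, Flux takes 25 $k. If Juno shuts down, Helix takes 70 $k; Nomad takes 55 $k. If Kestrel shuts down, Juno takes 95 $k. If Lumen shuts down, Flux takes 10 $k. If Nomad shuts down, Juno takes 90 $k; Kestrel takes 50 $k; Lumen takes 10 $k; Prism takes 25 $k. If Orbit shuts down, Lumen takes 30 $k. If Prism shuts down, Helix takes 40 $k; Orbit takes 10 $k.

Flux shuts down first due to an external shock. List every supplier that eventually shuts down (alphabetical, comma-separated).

Round 1 — Flux shuts down (initial).
  Helix: +90 → 90 ≥ 70
Round 2 — Helix shuts down.
No further shutdowns.

Flux, Helix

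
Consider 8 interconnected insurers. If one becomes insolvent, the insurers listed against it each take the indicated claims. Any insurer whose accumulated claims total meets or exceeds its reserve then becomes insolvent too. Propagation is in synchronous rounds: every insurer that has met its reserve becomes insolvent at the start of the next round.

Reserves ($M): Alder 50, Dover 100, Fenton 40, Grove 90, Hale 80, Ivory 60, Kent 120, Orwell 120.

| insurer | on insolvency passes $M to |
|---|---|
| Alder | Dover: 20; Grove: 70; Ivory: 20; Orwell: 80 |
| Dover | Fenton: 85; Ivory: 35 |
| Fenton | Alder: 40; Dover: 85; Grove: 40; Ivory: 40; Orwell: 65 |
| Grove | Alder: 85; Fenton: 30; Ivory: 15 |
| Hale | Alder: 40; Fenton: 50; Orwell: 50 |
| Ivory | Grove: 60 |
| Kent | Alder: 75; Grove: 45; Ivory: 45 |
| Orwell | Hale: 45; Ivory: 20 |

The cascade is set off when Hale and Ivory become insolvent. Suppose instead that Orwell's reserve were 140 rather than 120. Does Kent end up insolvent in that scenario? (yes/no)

no

With Orwell's reserve at 140:
Round 1 — Hale, Ivory become insolvent (initial).
  Alder: +40 → 40 < 50
  Fenton: +50 → 50 ≥ 40
  Grove: +60 → 60 < 90
  Orwell: +50 → 50 < 140
Round 2 — Fenton becomes insolvent.
  Alder: +40 → 80 ≥ 50
  Dover: +85 → 85 < 100
  Grove: +40 → 100 ≥ 90
  Orwell: +65 → 115 < 140
Round 3 — Alder, Grove become insolvent.
  Dover: +20 → 105 ≥ 100
  Orwell: +80 → 195 ≥ 140
Round 4 — Dover, Orwell become insolvent.
No further insolvencies.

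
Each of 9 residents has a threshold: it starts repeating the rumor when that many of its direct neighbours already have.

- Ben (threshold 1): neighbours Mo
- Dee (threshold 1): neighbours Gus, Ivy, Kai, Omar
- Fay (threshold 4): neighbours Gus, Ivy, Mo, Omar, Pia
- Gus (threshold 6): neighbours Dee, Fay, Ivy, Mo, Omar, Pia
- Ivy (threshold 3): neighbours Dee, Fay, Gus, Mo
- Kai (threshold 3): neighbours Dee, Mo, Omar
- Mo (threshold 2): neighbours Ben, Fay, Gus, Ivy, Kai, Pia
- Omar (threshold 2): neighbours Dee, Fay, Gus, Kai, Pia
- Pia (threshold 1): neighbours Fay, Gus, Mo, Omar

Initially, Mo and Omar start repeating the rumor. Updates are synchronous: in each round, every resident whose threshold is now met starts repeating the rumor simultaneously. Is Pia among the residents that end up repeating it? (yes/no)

Round 1 — Mo, Omar start repeating the rumor (initial).
Round 2 — checking thresholds:
  Ben: 1 of 1 neighbours ≥ 1, starts repeating the rumor.
  Dee: 1 of 4 neighbours ≥ 1, starts repeating the rumor.
  Fay: 2 of 5 neighbours < 4, holds.
  Gus: 2 of 6 neighbours < 6, holds.
  Ivy: 1 of 4 neighbours < 3, holds.
  Kai: 2 of 3 neighbours < 3, holds.
  Pia: 2 of 4 neighbours ≥ 1, starts repeating the rumor.
Round 3 — checking thresholds:
  Fay: 3 of 5 neighbours < 4, holds.
  Gus: 4 of 6 neighbours < 6, holds.
  Ivy: 2 of 4 neighbours < 3, holds.
  Kai: 3 of 3 neighbours ≥ 3, starts repeating the rumor.
Round 4 — no new spreads; cascade stops.

yes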